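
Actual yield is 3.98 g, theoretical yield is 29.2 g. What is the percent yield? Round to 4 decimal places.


% yield = 100 * actual / theoretical
% yield = 100 * 3.98 / 29.2
% yield = 13.63013699 %, rounded to 4 dp:

13.6301 %


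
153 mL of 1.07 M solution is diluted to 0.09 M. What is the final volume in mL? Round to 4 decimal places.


Dilution: M1*V1 = M2*V2, solve for V2.
V2 = M1*V1 / M2
V2 = 1.07 * 153 / 0.09
V2 = 163.71 / 0.09
V2 = 1819.0 mL, rounded to 4 dp:

1819.0000 mL


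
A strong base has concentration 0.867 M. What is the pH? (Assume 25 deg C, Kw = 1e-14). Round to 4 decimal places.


A strong base dissociates completely, so [OH-] equals the given concentration.
pOH = -log10([OH-]) = -log10(0.867) = 0.061981
pH = 14 - pOH = 14 - 0.061981
pH = 13.938019, rounded to 4 dp:

13.9380


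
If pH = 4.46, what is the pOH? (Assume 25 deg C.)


At 25 deg C, pH + pOH = 14.
pOH = 14 - pH = 14 - 4.46
pOH = 9.54:

9.54


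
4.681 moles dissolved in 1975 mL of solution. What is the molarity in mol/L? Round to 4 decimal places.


Convert volume to liters: V_L = V_mL / 1000.
V_L = 1975 / 1000 = 1.975 L
M = n / V_L = 4.681 / 1.975
M = 2.37012658 mol/L, rounded to 4 dp:

2.3701 mol/L


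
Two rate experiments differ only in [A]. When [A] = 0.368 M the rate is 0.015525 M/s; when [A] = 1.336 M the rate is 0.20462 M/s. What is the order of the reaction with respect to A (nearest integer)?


Rate is proportional to [A]^n, so rate2/rate1 = ([A]2/[A]1)^n. Take logs to solve for n.
rate2/rate1 = 0.20462 / 0.015525 = 13.18
[A]2/[A]1 = 1.336 / 0.368 = 3.6304
n = ln(13.18) / ln(3.6304) = 2.0
Nearest integer order:

2


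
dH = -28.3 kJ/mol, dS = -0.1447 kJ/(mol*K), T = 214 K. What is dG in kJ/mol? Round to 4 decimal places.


Gibbs: dG = dH - T*dS (consistent units, dS already in kJ/(mol*K)).
T*dS = 214 * -0.1447 = -30.9658
dG = -28.3 - (-30.9658)
dG = 2.6658 kJ/mol, rounded to 4 dp:

2.6658 kJ/mol


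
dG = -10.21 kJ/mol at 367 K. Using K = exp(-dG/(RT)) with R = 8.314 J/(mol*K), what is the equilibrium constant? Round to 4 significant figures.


dG is in kJ/mol; multiply by 1000 to match R in J/(mol*K).
RT = 8.314 * 367 = 3051.238 J/mol
exponent = -dG*1000 / (RT) = -(-10.21*1000) / 3051.238 = 3.34618276
K = exp(3.34618276)
K = 28.394139, rounded to 4 significant figures:

28.39


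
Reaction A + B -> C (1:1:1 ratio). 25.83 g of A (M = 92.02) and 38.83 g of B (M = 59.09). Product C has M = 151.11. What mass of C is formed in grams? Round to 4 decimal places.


Find moles of each reactant; the smaller value is the limiting reagent in a 1:1:1 reaction, so moles_C equals moles of the limiter.
n_A = mass_A / M_A = 25.83 / 92.02 = 0.2807 mol
n_B = mass_B / M_B = 38.83 / 59.09 = 0.657133 mol
Limiting reagent: A (smaller), n_limiting = 0.2807 mol
mass_C = n_limiting * M_C = 0.2807 * 151.11
mass_C = 42.416577 g, rounded to 4 dp:

42.4166 g


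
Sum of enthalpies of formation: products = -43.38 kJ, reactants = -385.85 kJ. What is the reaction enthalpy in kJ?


dH_rxn = sum(dH_f products) - sum(dH_f reactants)
dH_rxn = -43.38 - (-385.85)
dH_rxn = 342.47 kJ:

342.47 kJ


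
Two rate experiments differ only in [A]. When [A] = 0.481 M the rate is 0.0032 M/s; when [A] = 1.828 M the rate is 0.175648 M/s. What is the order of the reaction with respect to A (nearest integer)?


Rate is proportional to [A]^n, so rate2/rate1 = ([A]2/[A]1)^n. Take logs to solve for n.
rate2/rate1 = 0.175648 / 0.0032 = 54.89
[A]2/[A]1 = 1.828 / 0.481 = 3.8004
n = ln(54.89) / ln(3.8004) = 3.0
Nearest integer order:

3


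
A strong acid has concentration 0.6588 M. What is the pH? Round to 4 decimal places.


A strong acid dissociates completely, so [H+] equals the given concentration.
pH = -log10([H+]) = -log10(0.6588)
pH = 0.18124641, rounded to 4 dp:

0.1812


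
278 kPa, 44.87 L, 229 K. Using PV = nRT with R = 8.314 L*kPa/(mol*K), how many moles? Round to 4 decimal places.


PV = nRT, solve for n = PV / (RT).
PV = 278 * 44.87 = 12473.86
RT = 8.314 * 229 = 1903.906
n = 12473.86 / 1903.906
n = 6.55172052 mol, rounded to 4 dp:

6.5517 mol


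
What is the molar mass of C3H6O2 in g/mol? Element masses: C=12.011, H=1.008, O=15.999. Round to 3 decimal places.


M = sum(count * atomic_mass) over atoms.
M = 3*12.011 + 6*1.008 + 2*15.999
M = 36.033 + 6.048 + 31.998
M = 74.079 g/mol, rounded to 3 dp:

74.079 g/mol


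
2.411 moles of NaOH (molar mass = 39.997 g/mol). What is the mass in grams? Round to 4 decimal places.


mass = n * M
mass = 2.411 * 39.997
mass = 96.432767 g, rounded to 4 dp:

96.4328 g


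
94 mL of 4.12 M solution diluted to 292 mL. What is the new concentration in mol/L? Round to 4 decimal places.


Dilution: M1*V1 = M2*V2, solve for M2.
M2 = M1*V1 / V2
M2 = 4.12 * 94 / 292
M2 = 387.28 / 292
M2 = 1.32630137 mol/L, rounded to 4 dp:

1.3263 mol/L


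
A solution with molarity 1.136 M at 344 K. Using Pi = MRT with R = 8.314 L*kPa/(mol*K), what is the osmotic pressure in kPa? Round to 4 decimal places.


Osmotic pressure (van't Hoff): Pi = M*R*T.
RT = 8.314 * 344 = 2860.016
Pi = 1.136 * 2860.016
Pi = 3248.978176 kPa, rounded to 4 dp:

3248.9782 kPa


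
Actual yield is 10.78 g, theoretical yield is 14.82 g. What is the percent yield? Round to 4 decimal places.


% yield = 100 * actual / theoretical
% yield = 100 * 10.78 / 14.82
% yield = 72.73954116 %, rounded to 4 dp:

72.7395 %


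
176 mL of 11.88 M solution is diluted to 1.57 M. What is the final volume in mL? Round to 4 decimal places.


Dilution: M1*V1 = M2*V2, solve for V2.
V2 = M1*V1 / M2
V2 = 11.88 * 176 / 1.57
V2 = 2090.88 / 1.57
V2 = 1331.77070064 mL, rounded to 4 dp:

1331.7707 mL


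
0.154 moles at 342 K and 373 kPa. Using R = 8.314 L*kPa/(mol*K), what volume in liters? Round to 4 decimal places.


PV = nRT, solve for V = nRT / P.
nRT = 0.154 * 8.314 * 342 = 437.8818
V = 437.8818 / 373
V = 1.17394584 L, rounded to 4 dp:

1.1739 L


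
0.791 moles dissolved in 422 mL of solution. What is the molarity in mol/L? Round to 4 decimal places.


Convert volume to liters: V_L = V_mL / 1000.
V_L = 422 / 1000 = 0.422 L
M = n / V_L = 0.791 / 0.422
M = 1.87440758 mol/L, rounded to 4 dp:

1.8744 mol/L


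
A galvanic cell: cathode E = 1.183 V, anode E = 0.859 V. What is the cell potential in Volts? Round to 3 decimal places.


Standard cell potential: E_cell = E_cathode - E_anode.
E_cell = 1.183 - (0.859)
E_cell = 0.324 V, rounded to 3 dp:

0.324 V


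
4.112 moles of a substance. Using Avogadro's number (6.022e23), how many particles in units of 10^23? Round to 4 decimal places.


N = n * NA, then divide by 1e23 for the requested units.
N / 1e23 = n * 6.022
N / 1e23 = 4.112 * 6.022
N / 1e23 = 24.762464, rounded to 4 dp:

24.7625


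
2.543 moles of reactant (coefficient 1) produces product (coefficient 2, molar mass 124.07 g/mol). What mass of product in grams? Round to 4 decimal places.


Use the coefficient ratio to convert reactant moles to product moles, then multiply by the product's molar mass.
moles_P = moles_R * (coeff_P / coeff_R) = 2.543 * (2/1) = 5.086
mass_P = moles_P * M_P = 5.086 * 124.07
mass_P = 631.02002 g, rounded to 4 dp:

631.0200 g


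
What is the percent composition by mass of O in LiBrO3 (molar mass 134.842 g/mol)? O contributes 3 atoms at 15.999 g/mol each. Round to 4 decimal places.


pct = 100 * (n_elem * M_elem) / M_total
mass_contribution = 3 * 15.999 = 47.997 g/mol
pct = 100 * 47.997 / 134.842
pct = 35.59499266 %, rounded to 4 dp:

35.5950 %


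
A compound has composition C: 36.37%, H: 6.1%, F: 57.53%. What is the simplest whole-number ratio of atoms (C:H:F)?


Assume 100 g of compound, divide each mass% by atomic mass to get moles, then normalize by the smallest to get a raw atom ratio.
Moles per 100 g: C: 36.37/12.011 = 3.0281, H: 6.1/1.008 = 6.0516, F: 57.53/18.998 = 3.0282
Raw ratio (divide by min = 3.0281): C: 1.0, H: 1.999, F: 1.0
Multiply by 1 to clear fractions: C: 1.0 ~= 1, H: 1.999 ~= 2, F: 1.0 ~= 1
Reduce by GCD to get the simplest whole-number ratio:

1:2:1


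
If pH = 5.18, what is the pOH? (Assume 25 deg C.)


At 25 deg C, pH + pOH = 14.
pOH = 14 - pH = 14 - 5.18
pOH = 8.82:

8.82


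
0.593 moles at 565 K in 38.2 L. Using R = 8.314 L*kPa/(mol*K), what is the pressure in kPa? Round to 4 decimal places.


PV = nRT, solve for P = nRT / V.
nRT = 0.593 * 8.314 * 565 = 2785.5641
P = 2785.5641 / 38.2
P = 72.92052618 kPa, rounded to 4 dp:

72.9205 kPa


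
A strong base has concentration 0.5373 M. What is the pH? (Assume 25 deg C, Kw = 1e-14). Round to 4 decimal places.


A strong base dissociates completely, so [OH-] equals the given concentration.
pOH = -log10([OH-]) = -log10(0.5373) = 0.269783
pH = 14 - pOH = 14 - 0.269783
pH = 13.730217, rounded to 4 dp:

13.7302


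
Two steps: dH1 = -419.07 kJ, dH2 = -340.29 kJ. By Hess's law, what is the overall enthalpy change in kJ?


Hess's law: enthalpy is a state function, so add the step enthalpies.
dH_total = dH1 + dH2 = -419.07 + (-340.29)
dH_total = -759.36 kJ:

-759.36 kJ


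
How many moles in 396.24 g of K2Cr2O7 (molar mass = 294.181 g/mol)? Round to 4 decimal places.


n = mass / M
n = 396.24 / 294.181
n = 1.34692587 mol, rounded to 4 dp:

1.3469 mol


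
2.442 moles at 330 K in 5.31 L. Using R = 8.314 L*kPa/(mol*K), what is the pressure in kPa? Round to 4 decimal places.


PV = nRT, solve for P = nRT / V.
nRT = 2.442 * 8.314 * 330 = 6699.92
P = 6699.92 / 5.31
P = 1261.75517891 kPa, rounded to 4 dp:

1261.7552 kPa


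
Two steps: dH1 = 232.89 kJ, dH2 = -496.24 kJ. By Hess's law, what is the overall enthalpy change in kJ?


Hess's law: enthalpy is a state function, so add the step enthalpies.
dH_total = dH1 + dH2 = 232.89 + (-496.24)
dH_total = -263.35 kJ:

-263.35 kJ


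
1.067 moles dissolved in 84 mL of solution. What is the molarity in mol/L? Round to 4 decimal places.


Convert volume to liters: V_L = V_mL / 1000.
V_L = 84 / 1000 = 0.084 L
M = n / V_L = 1.067 / 0.084
M = 12.70238095 mol/L, rounded to 4 dp:

12.7024 mol/L


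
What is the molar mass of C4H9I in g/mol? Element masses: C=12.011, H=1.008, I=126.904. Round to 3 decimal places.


M = sum(count * atomic_mass) over atoms.
M = 4*12.011 + 9*1.008 + 1*126.904
M = 48.044 + 9.072 + 126.904
M = 184.02 g/mol, rounded to 3 dp:

184.020 g/mol


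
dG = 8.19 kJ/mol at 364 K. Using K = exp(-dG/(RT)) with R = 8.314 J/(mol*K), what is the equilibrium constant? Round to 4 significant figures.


dG is in kJ/mol; multiply by 1000 to match R in J/(mol*K).
RT = 8.314 * 364 = 3026.296 J/mol
exponent = -dG*1000 / (RT) = -(8.19*1000) / 3026.296 = -2.70627857
K = exp(-2.70627857)
K = 0.06678488, rounded to 4 significant figures:

0.06678


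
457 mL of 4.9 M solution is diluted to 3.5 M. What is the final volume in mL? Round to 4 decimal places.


Dilution: M1*V1 = M2*V2, solve for V2.
V2 = M1*V1 / M2
V2 = 4.9 * 457 / 3.5
V2 = 2239.3 / 3.5
V2 = 639.8 mL, rounded to 4 dp:

639.8000 mL


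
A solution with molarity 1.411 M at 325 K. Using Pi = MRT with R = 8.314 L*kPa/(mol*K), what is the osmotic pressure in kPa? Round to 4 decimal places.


Osmotic pressure (van't Hoff): Pi = M*R*T.
RT = 8.314 * 325 = 2702.05
Pi = 1.411 * 2702.05
Pi = 3812.59255 kPa, rounded to 4 dp:

3812.5926 kPa


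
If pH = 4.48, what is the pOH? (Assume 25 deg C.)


At 25 deg C, pH + pOH = 14.
pOH = 14 - pH = 14 - 4.48
pOH = 9.52:

9.52


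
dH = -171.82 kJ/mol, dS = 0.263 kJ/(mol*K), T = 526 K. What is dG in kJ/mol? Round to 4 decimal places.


Gibbs: dG = dH - T*dS (consistent units, dS already in kJ/(mol*K)).
T*dS = 526 * 0.263 = 138.338
dG = -171.82 - (138.338)
dG = -310.158 kJ/mol, rounded to 4 dp:

-310.1580 kJ/mol


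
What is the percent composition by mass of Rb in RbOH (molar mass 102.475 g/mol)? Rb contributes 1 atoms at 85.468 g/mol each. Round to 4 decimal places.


pct = 100 * (n_elem * M_elem) / M_total
mass_contribution = 1 * 85.468 = 85.468 g/mol
pct = 100 * 85.468 / 102.475
pct = 83.40375701 %, rounded to 4 dp:

83.4038 %


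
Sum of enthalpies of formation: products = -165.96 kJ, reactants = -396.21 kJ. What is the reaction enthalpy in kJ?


dH_rxn = sum(dH_f products) - sum(dH_f reactants)
dH_rxn = -165.96 - (-396.21)
dH_rxn = 230.25 kJ:

230.25 kJ


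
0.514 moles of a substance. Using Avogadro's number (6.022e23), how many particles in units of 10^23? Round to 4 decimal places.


N = n * NA, then divide by 1e23 for the requested units.
N / 1e23 = n * 6.022
N / 1e23 = 0.514 * 6.022
N / 1e23 = 3.095308, rounded to 4 dp:

3.0953


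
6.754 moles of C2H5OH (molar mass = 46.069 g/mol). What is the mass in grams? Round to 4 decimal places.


mass = n * M
mass = 6.754 * 46.069
mass = 311.150026 g, rounded to 4 dp:

311.1500 g


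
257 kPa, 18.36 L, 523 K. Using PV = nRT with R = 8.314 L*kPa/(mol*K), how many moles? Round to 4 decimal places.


PV = nRT, solve for n = PV / (RT).
PV = 257 * 18.36 = 4718.52
RT = 8.314 * 523 = 4348.222
n = 4718.52 / 4348.222
n = 1.08516079 mol, rounded to 4 dp:

1.0852 mol


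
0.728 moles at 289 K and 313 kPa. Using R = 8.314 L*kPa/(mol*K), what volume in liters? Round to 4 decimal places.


PV = nRT, solve for V = nRT / P.
nRT = 0.728 * 8.314 * 289 = 1749.1991
V = 1749.1991 / 313
V = 5.58849553 L, rounded to 4 dp:

5.5885 L


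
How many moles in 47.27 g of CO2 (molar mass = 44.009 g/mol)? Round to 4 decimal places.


n = mass / M
n = 47.27 / 44.009
n = 1.07409848 mol, rounded to 4 dp:

1.0741 mol


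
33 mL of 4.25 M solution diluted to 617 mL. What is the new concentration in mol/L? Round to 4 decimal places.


Dilution: M1*V1 = M2*V2, solve for M2.
M2 = M1*V1 / V2
M2 = 4.25 * 33 / 617
M2 = 140.25 / 617
M2 = 0.22730956 mol/L, rounded to 4 dp:

0.2273 mol/L


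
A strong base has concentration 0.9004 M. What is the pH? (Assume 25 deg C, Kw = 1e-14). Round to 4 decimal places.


A strong base dissociates completely, so [OH-] equals the given concentration.
pOH = -log10([OH-]) = -log10(0.9004) = 0.045565
pH = 14 - pOH = 14 - 0.045565
pH = 13.954435, rounded to 4 dp:

13.9544


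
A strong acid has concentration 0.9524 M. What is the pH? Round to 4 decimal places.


A strong acid dissociates completely, so [H+] equals the given concentration.
pH = -log10([H+]) = -log10(0.9524)
pH = 0.02118061, rounded to 4 dp:

0.0212


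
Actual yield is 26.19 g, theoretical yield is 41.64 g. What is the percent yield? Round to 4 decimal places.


% yield = 100 * actual / theoretical
% yield = 100 * 26.19 / 41.64
% yield = 62.8962536 %, rounded to 4 dp:

62.8963 %


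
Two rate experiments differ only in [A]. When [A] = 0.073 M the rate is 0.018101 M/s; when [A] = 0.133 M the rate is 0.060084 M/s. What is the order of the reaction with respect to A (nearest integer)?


Rate is proportional to [A]^n, so rate2/rate1 = ([A]2/[A]1)^n. Take logs to solve for n.
rate2/rate1 = 0.060084 / 0.018101 = 3.3194
[A]2/[A]1 = 0.133 / 0.073 = 1.8219
n = ln(3.3194) / ln(1.8219) = 2.0
Nearest integer order:

2


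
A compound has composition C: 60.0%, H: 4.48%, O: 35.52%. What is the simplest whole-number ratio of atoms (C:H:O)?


Assume 100 g of compound, divide each mass% by atomic mass to get moles, then normalize by the smallest to get a raw atom ratio.
Moles per 100 g: C: 60.0/12.011 = 4.9954, H: 4.48/1.008 = 4.4444, O: 35.52/15.999 = 2.2201
Raw ratio (divide by min = 2.2201): C: 2.25, H: 2.002, O: 1.0
Multiply by 4 to clear fractions: C: 9.0 ~= 9, H: 8.008 ~= 8, O: 4.0 ~= 4
Reduce by GCD to get the simplest whole-number ratio:

9:8:4


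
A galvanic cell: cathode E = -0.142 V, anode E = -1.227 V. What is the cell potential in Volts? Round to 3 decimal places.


Standard cell potential: E_cell = E_cathode - E_anode.
E_cell = -0.142 - (-1.227)
E_cell = 1.085 V, rounded to 3 dp:

1.085 V


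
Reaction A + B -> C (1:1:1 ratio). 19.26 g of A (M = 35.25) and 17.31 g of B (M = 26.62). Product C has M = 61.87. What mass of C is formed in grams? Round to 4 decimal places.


Find moles of each reactant; the smaller value is the limiting reagent in a 1:1:1 reaction, so moles_C equals moles of the limiter.
n_A = mass_A / M_A = 19.26 / 35.25 = 0.546383 mol
n_B = mass_B / M_B = 17.31 / 26.62 = 0.650263 mol
Limiting reagent: A (smaller), n_limiting = 0.546383 mol
mass_C = n_limiting * M_C = 0.546383 * 61.87
mass_C = 33.80471621 g, rounded to 4 dp:

33.8047 g


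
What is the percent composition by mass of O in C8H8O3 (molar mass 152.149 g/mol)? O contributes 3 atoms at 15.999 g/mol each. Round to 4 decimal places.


pct = 100 * (n_elem * M_elem) / M_total
mass_contribution = 3 * 15.999 = 47.997 g/mol
pct = 100 * 47.997 / 152.149
pct = 31.54605025 %, rounded to 4 dp:

31.5461 %


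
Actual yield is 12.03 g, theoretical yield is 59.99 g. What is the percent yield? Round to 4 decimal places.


% yield = 100 * actual / theoretical
% yield = 100 * 12.03 / 59.99
% yield = 20.05334222 %, rounded to 4 dp:

20.0533 %


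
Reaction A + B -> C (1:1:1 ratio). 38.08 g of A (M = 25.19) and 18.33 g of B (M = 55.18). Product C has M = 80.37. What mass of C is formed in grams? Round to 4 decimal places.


Find moles of each reactant; the smaller value is the limiting reagent in a 1:1:1 reaction, so moles_C equals moles of the limiter.
n_A = mass_A / M_A = 38.08 / 25.19 = 1.511711 mol
n_B = mass_B / M_B = 18.33 / 55.18 = 0.332186 mol
Limiting reagent: B (smaller), n_limiting = 0.332186 mol
mass_C = n_limiting * M_C = 0.332186 * 80.37
mass_C = 26.69778882 g, rounded to 4 dp:

26.6978 g


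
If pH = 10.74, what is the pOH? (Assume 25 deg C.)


At 25 deg C, pH + pOH = 14.
pOH = 14 - pH = 14 - 10.74
pOH = 3.26:

3.26


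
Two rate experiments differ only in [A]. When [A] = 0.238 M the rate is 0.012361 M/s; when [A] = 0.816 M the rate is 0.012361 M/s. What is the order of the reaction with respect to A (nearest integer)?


Rate is proportional to [A]^n, so rate2/rate1 = ([A]2/[A]1)^n. Take logs to solve for n.
rate2/rate1 = 0.012361 / 0.012361 = 1.0
[A]2/[A]1 = 0.816 / 0.238 = 3.4286
n = ln(1.0) / ln(3.4286) = 0.0
Nearest integer order:

0


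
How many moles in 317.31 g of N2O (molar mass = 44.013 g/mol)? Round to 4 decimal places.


n = mass / M
n = 317.31 / 44.013
n = 7.20946084 mol, rounded to 4 dp:

7.2095 mol


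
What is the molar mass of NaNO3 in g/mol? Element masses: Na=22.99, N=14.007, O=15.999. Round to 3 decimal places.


M = sum(count * atomic_mass) over atoms.
M = 1*22.99 + 1*14.007 + 3*15.999
M = 22.99 + 14.007 + 47.997
M = 84.994 g/mol, rounded to 3 dp:

84.994 g/mol


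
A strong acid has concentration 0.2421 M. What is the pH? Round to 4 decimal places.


A strong acid dissociates completely, so [H+] equals the given concentration.
pH = -log10([H+]) = -log10(0.2421)
pH = 0.61600521, rounded to 4 dp:

0.6160


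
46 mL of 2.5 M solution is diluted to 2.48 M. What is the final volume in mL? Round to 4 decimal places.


Dilution: M1*V1 = M2*V2, solve for V2.
V2 = M1*V1 / M2
V2 = 2.5 * 46 / 2.48
V2 = 115.0 / 2.48
V2 = 46.37096774 mL, rounded to 4 dp:

46.3710 mL


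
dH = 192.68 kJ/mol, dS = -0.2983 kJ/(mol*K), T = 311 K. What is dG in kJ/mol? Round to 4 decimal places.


Gibbs: dG = dH - T*dS (consistent units, dS already in kJ/(mol*K)).
T*dS = 311 * -0.2983 = -92.7713
dG = 192.68 - (-92.7713)
dG = 285.4513 kJ/mol, rounded to 4 dp:

285.4513 kJ/mol


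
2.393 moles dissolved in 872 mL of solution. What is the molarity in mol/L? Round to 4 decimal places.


Convert volume to liters: V_L = V_mL / 1000.
V_L = 872 / 1000 = 0.872 L
M = n / V_L = 2.393 / 0.872
M = 2.74426606 mol/L, rounded to 4 dp:

2.7443 mol/L


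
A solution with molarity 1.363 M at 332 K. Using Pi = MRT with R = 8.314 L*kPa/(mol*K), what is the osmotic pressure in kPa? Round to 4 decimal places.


Osmotic pressure (van't Hoff): Pi = M*R*T.
RT = 8.314 * 332 = 2760.248
Pi = 1.363 * 2760.248
Pi = 3762.218024 kPa, rounded to 4 dp:

3762.2180 kPa


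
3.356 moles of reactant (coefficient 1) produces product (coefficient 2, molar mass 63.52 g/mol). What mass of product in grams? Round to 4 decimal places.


Use the coefficient ratio to convert reactant moles to product moles, then multiply by the product's molar mass.
moles_P = moles_R * (coeff_P / coeff_R) = 3.356 * (2/1) = 6.712
mass_P = moles_P * M_P = 6.712 * 63.52
mass_P = 426.34624 g, rounded to 4 dp:

426.3462 g


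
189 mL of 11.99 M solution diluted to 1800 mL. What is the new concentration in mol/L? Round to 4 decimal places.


Dilution: M1*V1 = M2*V2, solve for M2.
M2 = M1*V1 / V2
M2 = 11.99 * 189 / 1800
M2 = 2266.11 / 1800
M2 = 1.25895 mol/L, rounded to 4 dp:

1.2590 mol/L


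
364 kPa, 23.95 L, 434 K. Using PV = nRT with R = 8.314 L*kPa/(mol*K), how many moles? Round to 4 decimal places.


PV = nRT, solve for n = PV / (RT).
PV = 364 * 23.95 = 8717.8
RT = 8.314 * 434 = 3608.276
n = 8717.8 / 3608.276
n = 2.41605686 mol, rounded to 4 dp:

2.4161 mol


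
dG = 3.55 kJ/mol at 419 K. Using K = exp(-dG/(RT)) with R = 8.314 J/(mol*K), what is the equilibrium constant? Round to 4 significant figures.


dG is in kJ/mol; multiply by 1000 to match R in J/(mol*K).
RT = 8.314 * 419 = 3483.566 J/mol
exponent = -dG*1000 / (RT) = -(3.55*1000) / 3483.566 = -1.01907069
K = exp(-1.01907069)
K = 0.3609302, rounded to 4 significant figures:

0.3609


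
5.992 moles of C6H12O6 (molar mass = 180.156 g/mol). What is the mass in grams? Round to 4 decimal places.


mass = n * M
mass = 5.992 * 180.156
mass = 1079.494752 g, rounded to 4 dp:

1079.4948 g


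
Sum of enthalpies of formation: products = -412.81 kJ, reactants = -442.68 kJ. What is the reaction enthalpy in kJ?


dH_rxn = sum(dH_f products) - sum(dH_f reactants)
dH_rxn = -412.81 - (-442.68)
dH_rxn = 29.87 kJ:

29.87 kJ


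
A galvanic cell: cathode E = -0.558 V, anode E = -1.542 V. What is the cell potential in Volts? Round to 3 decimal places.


Standard cell potential: E_cell = E_cathode - E_anode.
E_cell = -0.558 - (-1.542)
E_cell = 0.984 V, rounded to 3 dp:

0.984 V


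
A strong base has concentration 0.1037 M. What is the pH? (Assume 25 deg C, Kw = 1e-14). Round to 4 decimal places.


A strong base dissociates completely, so [OH-] equals the given concentration.
pOH = -log10([OH-]) = -log10(0.1037) = 0.984221
pH = 14 - pOH = 14 - 0.984221
pH = 13.015779, rounded to 4 dp:

13.0158


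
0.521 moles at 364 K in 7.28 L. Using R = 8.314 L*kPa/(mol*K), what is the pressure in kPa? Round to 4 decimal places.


PV = nRT, solve for P = nRT / V.
nRT = 0.521 * 8.314 * 364 = 1576.7002
P = 1576.7002 / 7.28
P = 216.5796978 kPa, rounded to 4 dp:

216.5797 kPa


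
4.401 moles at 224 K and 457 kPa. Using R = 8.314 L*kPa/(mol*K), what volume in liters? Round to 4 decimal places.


PV = nRT, solve for V = nRT / P.
nRT = 4.401 * 8.314 * 224 = 8196.1407
V = 8196.1407 / 457
V = 17.93466236 L, rounded to 4 dp:

17.9347 L


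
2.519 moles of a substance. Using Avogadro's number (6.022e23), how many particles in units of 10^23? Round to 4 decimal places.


N = n * NA, then divide by 1e23 for the requested units.
N / 1e23 = n * 6.022
N / 1e23 = 2.519 * 6.022
N / 1e23 = 15.169418, rounded to 4 dp:

15.1694


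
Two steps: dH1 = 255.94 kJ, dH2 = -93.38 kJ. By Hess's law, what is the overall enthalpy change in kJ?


Hess's law: enthalpy is a state function, so add the step enthalpies.
dH_total = dH1 + dH2 = 255.94 + (-93.38)
dH_total = 162.56 kJ:

162.56 kJ


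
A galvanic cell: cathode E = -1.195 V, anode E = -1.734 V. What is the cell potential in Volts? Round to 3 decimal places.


Standard cell potential: E_cell = E_cathode - E_anode.
E_cell = -1.195 - (-1.734)
E_cell = 0.539 V, rounded to 3 dp:

0.539 V


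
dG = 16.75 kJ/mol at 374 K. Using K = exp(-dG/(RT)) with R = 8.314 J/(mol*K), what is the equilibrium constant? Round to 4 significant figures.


dG is in kJ/mol; multiply by 1000 to match R in J/(mol*K).
RT = 8.314 * 374 = 3109.436 J/mol
exponent = -dG*1000 / (RT) = -(16.75*1000) / 3109.436 = -5.38682899
K = exp(-5.38682899)
K = 0.0045764624, rounded to 4 significant figures:

0.004576


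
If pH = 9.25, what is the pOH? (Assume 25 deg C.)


At 25 deg C, pH + pOH = 14.
pOH = 14 - pH = 14 - 9.25
pOH = 4.75:

4.75


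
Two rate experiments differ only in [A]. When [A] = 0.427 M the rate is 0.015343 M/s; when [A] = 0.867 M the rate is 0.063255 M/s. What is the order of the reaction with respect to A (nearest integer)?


Rate is proportional to [A]^n, so rate2/rate1 = ([A]2/[A]1)^n. Take logs to solve for n.
rate2/rate1 = 0.063255 / 0.015343 = 4.1227
[A]2/[A]1 = 0.867 / 0.427 = 2.0304
n = ln(4.1227) / ln(2.0304) = 2.0
Nearest integer order:

2


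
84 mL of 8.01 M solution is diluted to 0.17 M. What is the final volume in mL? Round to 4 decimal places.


Dilution: M1*V1 = M2*V2, solve for V2.
V2 = M1*V1 / M2
V2 = 8.01 * 84 / 0.17
V2 = 672.84 / 0.17
V2 = 3957.88235294 mL, rounded to 4 dp:

3957.8824 mL


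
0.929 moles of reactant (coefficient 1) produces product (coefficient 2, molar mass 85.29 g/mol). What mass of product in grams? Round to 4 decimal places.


Use the coefficient ratio to convert reactant moles to product moles, then multiply by the product's molar mass.
moles_P = moles_R * (coeff_P / coeff_R) = 0.929 * (2/1) = 1.858
mass_P = moles_P * M_P = 1.858 * 85.29
mass_P = 158.46882 g, rounded to 4 dp:

158.4688 g


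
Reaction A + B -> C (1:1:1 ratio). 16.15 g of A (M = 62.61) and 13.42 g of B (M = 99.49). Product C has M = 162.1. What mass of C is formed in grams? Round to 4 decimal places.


Find moles of each reactant; the smaller value is the limiting reagent in a 1:1:1 reaction, so moles_C equals moles of the limiter.
n_A = mass_A / M_A = 16.15 / 62.61 = 0.257946 mol
n_B = mass_B / M_B = 13.42 / 99.49 = 0.134888 mol
Limiting reagent: B (smaller), n_limiting = 0.134888 mol
mass_C = n_limiting * M_C = 0.134888 * 162.1
mass_C = 21.8653448 g, rounded to 4 dp:

21.8653 g


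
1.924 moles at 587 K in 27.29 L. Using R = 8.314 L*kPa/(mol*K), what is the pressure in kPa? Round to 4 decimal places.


PV = nRT, solve for P = nRT / V.
nRT = 1.924 * 8.314 * 587 = 9389.7318
P = 9389.7318 / 27.29
P = 344.07225357 kPa, rounded to 4 dp:

344.0723 kPa


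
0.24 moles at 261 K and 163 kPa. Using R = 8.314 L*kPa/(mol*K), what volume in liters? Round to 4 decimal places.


PV = nRT, solve for V = nRT / P.
nRT = 0.24 * 8.314 * 261 = 520.789
V = 520.789 / 163
V = 3.19502454 L, rounded to 4 dp:

3.1950 L


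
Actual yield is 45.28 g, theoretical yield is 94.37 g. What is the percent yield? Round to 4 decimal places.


% yield = 100 * actual / theoretical
% yield = 100 * 45.28 / 94.37
% yield = 47.98135001 %, rounded to 4 dp:

47.9814 %


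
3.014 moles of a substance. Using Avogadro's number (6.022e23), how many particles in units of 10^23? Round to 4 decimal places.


N = n * NA, then divide by 1e23 for the requested units.
N / 1e23 = n * 6.022
N / 1e23 = 3.014 * 6.022
N / 1e23 = 18.150308, rounded to 4 dp:

18.1503


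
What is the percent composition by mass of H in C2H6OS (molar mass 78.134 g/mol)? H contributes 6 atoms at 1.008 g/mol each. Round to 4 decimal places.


pct = 100 * (n_elem * M_elem) / M_total
mass_contribution = 6 * 1.008 = 6.048 g/mol
pct = 100 * 6.048 / 78.134
pct = 7.74054829 %, rounded to 4 dp:

7.7405 %


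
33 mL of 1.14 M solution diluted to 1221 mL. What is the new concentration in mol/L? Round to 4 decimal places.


Dilution: M1*V1 = M2*V2, solve for M2.
M2 = M1*V1 / V2
M2 = 1.14 * 33 / 1221
M2 = 37.62 / 1221
M2 = 0.03081081 mol/L, rounded to 4 dp:

0.0308 mol/L


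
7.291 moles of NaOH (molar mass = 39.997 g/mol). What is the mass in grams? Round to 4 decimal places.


mass = n * M
mass = 7.291 * 39.997
mass = 291.618127 g, rounded to 4 dp:

291.6181 g


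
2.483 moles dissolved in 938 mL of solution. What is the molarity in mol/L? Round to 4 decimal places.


Convert volume to liters: V_L = V_mL / 1000.
V_L = 938 / 1000 = 0.938 L
M = n / V_L = 2.483 / 0.938
M = 2.64712154 mol/L, rounded to 4 dp:

2.6471 mol/L


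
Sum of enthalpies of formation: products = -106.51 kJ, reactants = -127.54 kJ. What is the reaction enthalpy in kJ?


dH_rxn = sum(dH_f products) - sum(dH_f reactants)
dH_rxn = -106.51 - (-127.54)
dH_rxn = 21.03 kJ:

21.03 kJ


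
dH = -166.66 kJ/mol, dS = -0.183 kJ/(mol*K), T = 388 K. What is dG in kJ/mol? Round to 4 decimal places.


Gibbs: dG = dH - T*dS (consistent units, dS already in kJ/(mol*K)).
T*dS = 388 * -0.183 = -71.004
dG = -166.66 - (-71.004)
dG = -95.656 kJ/mol, rounded to 4 dp:

-95.6560 kJ/mol


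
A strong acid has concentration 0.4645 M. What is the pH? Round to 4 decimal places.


A strong acid dissociates completely, so [H+] equals the given concentration.
pH = -log10([H+]) = -log10(0.4645)
pH = 0.33301428, rounded to 4 dp:

0.3330


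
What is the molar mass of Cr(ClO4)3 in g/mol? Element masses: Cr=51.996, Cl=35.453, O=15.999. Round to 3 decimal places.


M = sum(count * atomic_mass) over atoms.
M = 1*51.996 + 3*35.453 + 12*15.999
M = 51.996 + 106.359 + 191.988
M = 350.343 g/mol, rounded to 3 dp:

350.343 g/mol


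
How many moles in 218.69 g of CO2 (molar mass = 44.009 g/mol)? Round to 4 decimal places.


n = mass / M
n = 218.69 / 44.009
n = 4.96921084 mol, rounded to 4 dp:

4.9692 mol


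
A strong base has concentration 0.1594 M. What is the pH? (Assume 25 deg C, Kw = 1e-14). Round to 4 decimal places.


A strong base dissociates completely, so [OH-] equals the given concentration.
pOH = -log10([OH-]) = -log10(0.1594) = 0.797512
pH = 14 - pOH = 14 - 0.797512
pH = 13.202488, rounded to 4 dp:

13.2025


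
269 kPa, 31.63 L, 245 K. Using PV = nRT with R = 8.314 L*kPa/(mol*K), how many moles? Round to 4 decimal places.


PV = nRT, solve for n = PV / (RT).
PV = 269 * 31.63 = 8508.47
RT = 8.314 * 245 = 2036.93
n = 8508.47 / 2036.93
n = 4.17710476 mol, rounded to 4 dp:

4.1771 mol


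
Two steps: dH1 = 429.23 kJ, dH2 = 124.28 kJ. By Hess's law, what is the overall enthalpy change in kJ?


Hess's law: enthalpy is a state function, so add the step enthalpies.
dH_total = dH1 + dH2 = 429.23 + (124.28)
dH_total = 553.51 kJ:

553.51 kJ


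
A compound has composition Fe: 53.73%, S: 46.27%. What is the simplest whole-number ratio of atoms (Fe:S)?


Assume 100 g of compound, divide each mass% by atomic mass to get moles, then normalize by the smallest to get a raw atom ratio.
Moles per 100 g: Fe: 53.73/55.845 = 0.9621, S: 46.27/32.065 = 1.443
Raw ratio (divide by min = 0.9621): Fe: 1.0, S: 1.5
Multiply by 2 to clear fractions: Fe: 2.0 ~= 2, S: 3.0 ~= 3
Reduce by GCD to get the simplest whole-number ratio:

2:3


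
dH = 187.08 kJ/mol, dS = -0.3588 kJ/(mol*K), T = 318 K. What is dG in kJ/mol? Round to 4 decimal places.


Gibbs: dG = dH - T*dS (consistent units, dS already in kJ/(mol*K)).
T*dS = 318 * -0.3588 = -114.0984
dG = 187.08 - (-114.0984)
dG = 301.1784 kJ/mol, rounded to 4 dp:

301.1784 kJ/mol


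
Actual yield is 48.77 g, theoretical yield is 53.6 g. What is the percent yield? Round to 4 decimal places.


% yield = 100 * actual / theoretical
% yield = 100 * 48.77 / 53.6
% yield = 90.98880597 %, rounded to 4 dp:

90.9888 %


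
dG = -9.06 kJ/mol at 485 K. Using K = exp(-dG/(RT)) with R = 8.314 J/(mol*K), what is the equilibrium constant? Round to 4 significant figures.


dG is in kJ/mol; multiply by 1000 to match R in J/(mol*K).
RT = 8.314 * 485 = 4032.29 J/mol
exponent = -dG*1000 / (RT) = -(-9.06*1000) / 4032.29 = 2.2468622
K = exp(2.2468622)
K = 9.4580119, rounded to 4 significant figures:

9.458


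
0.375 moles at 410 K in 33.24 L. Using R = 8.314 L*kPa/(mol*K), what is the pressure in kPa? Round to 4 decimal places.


PV = nRT, solve for P = nRT / V.
nRT = 0.375 * 8.314 * 410 = 1278.2775
P = 1278.2775 / 33.24
P = 38.45600181 kPa, rounded to 4 dp:

38.4560 kPa


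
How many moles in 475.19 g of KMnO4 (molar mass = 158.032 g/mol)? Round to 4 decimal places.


n = mass / M
n = 475.19 / 158.032
n = 3.00692265 mol, rounded to 4 dp:

3.0069 mol


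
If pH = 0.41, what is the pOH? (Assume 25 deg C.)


At 25 deg C, pH + pOH = 14.
pOH = 14 - pH = 14 - 0.41
pOH = 13.59:

13.59


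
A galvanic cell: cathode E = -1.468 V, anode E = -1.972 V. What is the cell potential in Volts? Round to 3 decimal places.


Standard cell potential: E_cell = E_cathode - E_anode.
E_cell = -1.468 - (-1.972)
E_cell = 0.504 V, rounded to 3 dp:

0.504 V


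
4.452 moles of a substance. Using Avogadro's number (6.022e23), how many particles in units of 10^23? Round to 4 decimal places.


N = n * NA, then divide by 1e23 for the requested units.
N / 1e23 = n * 6.022
N / 1e23 = 4.452 * 6.022
N / 1e23 = 26.809944, rounded to 4 dp:

26.8099


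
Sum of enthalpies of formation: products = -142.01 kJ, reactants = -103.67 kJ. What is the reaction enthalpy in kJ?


dH_rxn = sum(dH_f products) - sum(dH_f reactants)
dH_rxn = -142.01 - (-103.67)
dH_rxn = -38.34 kJ:

-38.34 kJ


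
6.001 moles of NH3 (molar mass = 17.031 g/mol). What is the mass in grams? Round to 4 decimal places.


mass = n * M
mass = 6.001 * 17.031
mass = 102.203031 g, rounded to 4 dp:

102.2030 g


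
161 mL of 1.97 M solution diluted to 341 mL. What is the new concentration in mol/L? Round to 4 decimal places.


Dilution: M1*V1 = M2*V2, solve for M2.
M2 = M1*V1 / V2
M2 = 1.97 * 161 / 341
M2 = 317.17 / 341
M2 = 0.9301173 mol/L, rounded to 4 dp:

0.9301 mol/L


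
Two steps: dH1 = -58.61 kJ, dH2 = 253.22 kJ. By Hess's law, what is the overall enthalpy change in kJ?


Hess's law: enthalpy is a state function, so add the step enthalpies.
dH_total = dH1 + dH2 = -58.61 + (253.22)
dH_total = 194.61 kJ:

194.61 kJ


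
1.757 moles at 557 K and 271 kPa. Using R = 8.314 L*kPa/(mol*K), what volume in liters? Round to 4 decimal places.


PV = nRT, solve for V = nRT / P.
nRT = 1.757 * 8.314 * 557 = 8136.4878
V = 8136.4878 / 271
V = 30.02394022 L, rounded to 4 dp:

30.0239 L


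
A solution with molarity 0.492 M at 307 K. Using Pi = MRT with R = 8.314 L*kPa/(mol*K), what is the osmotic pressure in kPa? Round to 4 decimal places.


Osmotic pressure (van't Hoff): Pi = M*R*T.
RT = 8.314 * 307 = 2552.398
Pi = 0.492 * 2552.398
Pi = 1255.779816 kPa, rounded to 4 dp:

1255.7798 kPa


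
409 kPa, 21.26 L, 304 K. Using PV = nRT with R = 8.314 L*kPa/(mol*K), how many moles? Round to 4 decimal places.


PV = nRT, solve for n = PV / (RT).
PV = 409 * 21.26 = 8695.34
RT = 8.314 * 304 = 2527.456
n = 8695.34 / 2527.456
n = 3.44035267 mol, rounded to 4 dp:

3.4404 mol


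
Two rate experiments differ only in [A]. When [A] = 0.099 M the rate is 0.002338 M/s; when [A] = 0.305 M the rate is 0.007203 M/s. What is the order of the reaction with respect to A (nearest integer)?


Rate is proportional to [A]^n, so rate2/rate1 = ([A]2/[A]1)^n. Take logs to solve for n.
rate2/rate1 = 0.007203 / 0.002338 = 3.0808
[A]2/[A]1 = 0.305 / 0.099 = 3.0808
n = ln(3.0808) / ln(3.0808) = 1.0
Nearest integer order:

1


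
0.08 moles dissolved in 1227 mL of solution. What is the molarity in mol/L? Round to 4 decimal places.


Convert volume to liters: V_L = V_mL / 1000.
V_L = 1227 / 1000 = 1.227 L
M = n / V_L = 0.08 / 1.227
M = 0.06519967 mol/L, rounded to 4 dp:

0.0652 mol/L


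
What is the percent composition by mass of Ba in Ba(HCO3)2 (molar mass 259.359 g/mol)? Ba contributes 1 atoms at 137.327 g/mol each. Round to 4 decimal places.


pct = 100 * (n_elem * M_elem) / M_total
mass_contribution = 1 * 137.327 = 137.327 g/mol
pct = 100 * 137.327 / 259.359
pct = 52.94861563 %, rounded to 4 dp:

52.9486 %


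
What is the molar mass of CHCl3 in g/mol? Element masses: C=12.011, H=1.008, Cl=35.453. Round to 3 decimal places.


M = sum(count * atomic_mass) over atoms.
M = 1*12.011 + 1*1.008 + 3*35.453
M = 12.011 + 1.008 + 106.359
M = 119.378 g/mol, rounded to 3 dp:

119.378 g/mol


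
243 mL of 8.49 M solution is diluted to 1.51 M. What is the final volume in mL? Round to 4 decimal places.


Dilution: M1*V1 = M2*V2, solve for V2.
V2 = M1*V1 / M2
V2 = 8.49 * 243 / 1.51
V2 = 2063.07 / 1.51
V2 = 1366.27152318 mL, rounded to 4 dp:

1366.2715 mL


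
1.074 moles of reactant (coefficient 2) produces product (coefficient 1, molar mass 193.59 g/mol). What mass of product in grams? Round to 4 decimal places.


Use the coefficient ratio to convert reactant moles to product moles, then multiply by the product's molar mass.
moles_P = moles_R * (coeff_P / coeff_R) = 1.074 * (1/2) = 0.537
mass_P = moles_P * M_P = 0.537 * 193.59
mass_P = 103.95783 g, rounded to 4 dp:

103.9578 g


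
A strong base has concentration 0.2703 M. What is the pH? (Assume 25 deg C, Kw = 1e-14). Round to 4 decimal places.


A strong base dissociates completely, so [OH-] equals the given concentration.
pOH = -log10([OH-]) = -log10(0.2703) = 0.568154
pH = 14 - pOH = 14 - 0.568154
pH = 13.431846, rounded to 4 dp:

13.4318


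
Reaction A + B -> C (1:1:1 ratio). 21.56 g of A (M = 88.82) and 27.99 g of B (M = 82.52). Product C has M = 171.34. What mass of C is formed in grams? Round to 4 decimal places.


Find moles of each reactant; the smaller value is the limiting reagent in a 1:1:1 reaction, so moles_C equals moles of the limiter.
n_A = mass_A / M_A = 21.56 / 88.82 = 0.242738 mol
n_B = mass_B / M_B = 27.99 / 82.52 = 0.33919 mol
Limiting reagent: A (smaller), n_limiting = 0.242738 mol
mass_C = n_limiting * M_C = 0.242738 * 171.34
mass_C = 41.59072892 g, rounded to 4 dp:

41.5907 g


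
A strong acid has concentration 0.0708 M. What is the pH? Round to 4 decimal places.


A strong acid dissociates completely, so [H+] equals the given concentration.
pH = -log10([H+]) = -log10(0.0708)
pH = 1.14996674, rounded to 4 dp:

1.1500


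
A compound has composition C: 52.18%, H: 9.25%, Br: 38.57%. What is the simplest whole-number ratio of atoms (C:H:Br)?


Assume 100 g of compound, divide each mass% by atomic mass to get moles, then normalize by the smallest to get a raw atom ratio.
Moles per 100 g: C: 52.18/12.011 = 4.3444, H: 9.25/1.008 = 9.1766, Br: 38.57/79.904 = 0.4827
Raw ratio (divide by min = 0.4827): C: 9.0, H: 19.011, Br: 1.0
Multiply by 1 to clear fractions: C: 9.0 ~= 9, H: 19.011 ~= 19, Br: 1.0 ~= 1
Reduce by GCD to get the simplest whole-number ratio:

9:19:1


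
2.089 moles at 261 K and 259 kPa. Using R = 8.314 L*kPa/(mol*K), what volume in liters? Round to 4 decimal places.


PV = nRT, solve for V = nRT / P.
nRT = 2.089 * 8.314 * 261 = 4533.0339
V = 4533.0339 / 259
V = 17.50206139 L, rounded to 4 dp:

17.5021 L


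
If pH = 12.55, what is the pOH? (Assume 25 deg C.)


At 25 deg C, pH + pOH = 14.
pOH = 14 - pH = 14 - 12.55
pOH = 1.45:

1.45


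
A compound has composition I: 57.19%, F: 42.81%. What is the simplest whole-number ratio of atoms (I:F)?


Assume 100 g of compound, divide each mass% by atomic mass to get moles, then normalize by the smallest to get a raw atom ratio.
Moles per 100 g: I: 57.19/126.904 = 0.4507, F: 42.81/18.998 = 2.2534
Raw ratio (divide by min = 0.4507): I: 1.0, F: 5.0
Multiply by 1 to clear fractions: I: 1.0 ~= 1, F: 5.0 ~= 5
Reduce by GCD to get the simplest whole-number ratio:

1:5


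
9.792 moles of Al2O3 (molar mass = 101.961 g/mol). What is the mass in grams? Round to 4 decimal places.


mass = n * M
mass = 9.792 * 101.961
mass = 998.402112 g, rounded to 4 dp:

998.4021 g


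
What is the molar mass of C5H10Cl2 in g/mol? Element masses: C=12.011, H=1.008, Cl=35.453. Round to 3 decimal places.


M = sum(count * atomic_mass) over atoms.
M = 5*12.011 + 10*1.008 + 2*35.453
M = 60.055 + 10.08 + 70.906
M = 141.041 g/mol, rounded to 3 dp:

141.041 g/mol


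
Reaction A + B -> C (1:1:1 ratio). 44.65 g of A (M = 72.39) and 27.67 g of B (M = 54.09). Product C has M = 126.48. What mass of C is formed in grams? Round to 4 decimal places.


Find moles of each reactant; the smaller value is the limiting reagent in a 1:1:1 reaction, so moles_C equals moles of the limiter.
n_A = mass_A / M_A = 44.65 / 72.39 = 0.616798 mol
n_B = mass_B / M_B = 27.67 / 54.09 = 0.511555 mol
Limiting reagent: B (smaller), n_limiting = 0.511555 mol
mass_C = n_limiting * M_C = 0.511555 * 126.48
mass_C = 64.7014764 g, rounded to 4 dp:

64.7015 g
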